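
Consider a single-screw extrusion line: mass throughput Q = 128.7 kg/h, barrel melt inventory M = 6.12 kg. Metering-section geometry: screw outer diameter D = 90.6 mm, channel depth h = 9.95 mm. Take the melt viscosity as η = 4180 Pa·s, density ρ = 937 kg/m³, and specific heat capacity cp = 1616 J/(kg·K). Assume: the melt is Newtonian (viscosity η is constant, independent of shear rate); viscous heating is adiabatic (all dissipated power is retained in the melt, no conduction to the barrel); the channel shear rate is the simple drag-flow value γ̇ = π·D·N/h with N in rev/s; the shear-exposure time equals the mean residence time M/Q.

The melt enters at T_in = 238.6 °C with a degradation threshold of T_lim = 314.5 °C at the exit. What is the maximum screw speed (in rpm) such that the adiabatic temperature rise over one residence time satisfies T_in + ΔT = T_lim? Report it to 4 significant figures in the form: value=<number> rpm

value=26.58 rpm

Throughput in SI: Q_s = 128.7 kg/h ÷ 3600 s/h = 0.03575 kg/s
Mean residence time: t_res = M/Q_s = 6.12 kg / 0.03575 kg/s = 171.189 s
Geometry in SI: D = 90.6 mm → 0.0906 m, h = 9.95 mm → 0.00995 m
ΔT_a = T_lim − T_in = 314.5 °C − 238.6 °C = 75.9 K
Invert ΔT = ηγ̇²t_res/(ρcp) for γ̇: γ̇_max² = ΔT_a ρ cp / (η t_res) = 75.9·937·1616 / (4180·171.189) = 160.609 s⁻²
Take the square root: γ̇_max = √(160.609) = 12.6732 s⁻¹
Solve γ̇ = πDN/h for N: N_max = γ̇_max·h/(π·D) = 12.6732 × 0.00995 / (π × 0.0906) = 0.443027 rev/s = 26.5816 rpm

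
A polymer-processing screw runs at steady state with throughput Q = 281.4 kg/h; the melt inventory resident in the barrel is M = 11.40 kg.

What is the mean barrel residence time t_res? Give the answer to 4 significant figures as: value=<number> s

Throughput in SI: Q_s = 281.4 kg/h ÷ 3600 s/h = 0.0781667 kg/s
t_res = M / Q_s = 11.40 ÷ 0.0781667 = 145.842 s

value=145.8 s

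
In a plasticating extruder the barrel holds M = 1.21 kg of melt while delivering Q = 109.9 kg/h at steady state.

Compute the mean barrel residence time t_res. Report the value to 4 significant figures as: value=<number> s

value=39.64 s

Convert throughput: Q = 109.9 kg/h = 109.9/3600 = 0.0305278 kg/s
t_res = M / Q_s = 1.21 ÷ 0.0305278 = 39.636 s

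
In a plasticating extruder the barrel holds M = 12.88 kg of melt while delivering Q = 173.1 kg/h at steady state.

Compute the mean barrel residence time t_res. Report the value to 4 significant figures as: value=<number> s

Q_s = Q / 3600 = 173.1 / 3600 = 0.0480833 kg/s
Mean residence time: t_res = M/Q_s = 12.88 kg / 0.0480833 kg/s = 267.868 s

value=267.9 s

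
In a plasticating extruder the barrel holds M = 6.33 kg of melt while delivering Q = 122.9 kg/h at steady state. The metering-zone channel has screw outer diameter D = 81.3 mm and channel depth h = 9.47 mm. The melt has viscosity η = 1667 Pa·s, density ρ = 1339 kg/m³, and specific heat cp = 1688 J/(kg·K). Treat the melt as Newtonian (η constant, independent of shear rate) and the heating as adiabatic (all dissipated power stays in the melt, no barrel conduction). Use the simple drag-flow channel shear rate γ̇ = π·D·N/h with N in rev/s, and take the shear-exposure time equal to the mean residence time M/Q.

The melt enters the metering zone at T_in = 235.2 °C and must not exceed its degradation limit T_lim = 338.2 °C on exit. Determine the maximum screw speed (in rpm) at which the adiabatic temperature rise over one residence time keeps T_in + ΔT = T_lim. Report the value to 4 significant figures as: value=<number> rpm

value=61.05 rpm

Convert throughput: Q = 122.9 kg/h = 122.9/3600 = 0.0341389 kg/s
t_res = M / Q_s = 6.33 ÷ 0.0341389 = 185.419 s
Convert to metres: D = 0.0813 m, h = 0.00947 m
Allowable rise: ΔT_a = T_lim − T_in = 338.2 − 235.2 = 103 K
γ̇_max² = ΔT_a·ρ·cp/(η·t_res) = 103·1339·1688/(1667·185.419) = 753.183 s⁻²
γ̇_max = √753.183 = 27.4442 s⁻¹
N_max = γ̇_max·h / (π·D) = 27.4442 · 0.00947 / (π · 0.0813) = 1.01756 rev/s = 61.0536 rpm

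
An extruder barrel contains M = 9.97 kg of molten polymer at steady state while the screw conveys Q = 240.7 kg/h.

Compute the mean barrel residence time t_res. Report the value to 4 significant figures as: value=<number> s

Q_s = Q / 3600 = 240.7 / 3600 = 0.0668611 kg/s
Mean residence time: t_res = M/Q_s = 9.97 kg / 0.0668611 kg/s = 149.115 s

value=149.1 s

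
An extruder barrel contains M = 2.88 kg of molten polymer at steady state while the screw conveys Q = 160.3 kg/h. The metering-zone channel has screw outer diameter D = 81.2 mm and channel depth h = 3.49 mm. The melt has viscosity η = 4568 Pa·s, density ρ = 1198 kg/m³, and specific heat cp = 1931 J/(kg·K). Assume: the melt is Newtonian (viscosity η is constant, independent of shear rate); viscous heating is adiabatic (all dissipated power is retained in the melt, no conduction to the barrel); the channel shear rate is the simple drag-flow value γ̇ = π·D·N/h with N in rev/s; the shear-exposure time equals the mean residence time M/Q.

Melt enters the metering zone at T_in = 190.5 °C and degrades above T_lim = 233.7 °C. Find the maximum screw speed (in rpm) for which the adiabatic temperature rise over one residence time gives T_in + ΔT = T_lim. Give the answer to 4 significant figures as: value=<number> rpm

Throughput in SI: Q_s = 160.3 kg/h ÷ 3600 s/h = 0.0445278 kg/s
Mean residence time: t_res = M/Q_s = 2.88 kg / 0.0445278 kg/s = 64.6787 s
Geometry in SI: D = 81.2 mm → 0.0812 m, h = 3.49 mm → 0.00349 m
Allowable rise: ΔT_a = T_lim − T_in = 233.7 − 190.5 = 43.2 K
γ̇_max² = ΔT_a·ρ·cp / (η·t_res) = [43.2 × 1198 × 1931] / [4568 × 64.6787] = 338.248 s⁻²
γ̇_max = √338.248 = 18.3915 s⁻¹
N_max = γ̇_max·h / (π·D) = 18.3915 · 0.00349 / (π · 0.0812) = 0.251615 rev/s = 15.0969 rpm

value=15.10 rpm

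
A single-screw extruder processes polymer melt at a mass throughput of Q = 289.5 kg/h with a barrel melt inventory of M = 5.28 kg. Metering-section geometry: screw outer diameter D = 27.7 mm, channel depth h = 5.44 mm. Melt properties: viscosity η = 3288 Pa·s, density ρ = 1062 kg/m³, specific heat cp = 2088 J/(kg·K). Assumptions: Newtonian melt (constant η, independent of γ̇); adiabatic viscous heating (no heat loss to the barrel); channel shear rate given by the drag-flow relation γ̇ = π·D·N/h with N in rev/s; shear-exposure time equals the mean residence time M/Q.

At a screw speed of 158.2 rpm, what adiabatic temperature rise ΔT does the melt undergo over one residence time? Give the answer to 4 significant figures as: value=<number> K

Throughput in SI: Q_s = 289.5 kg/h ÷ 3600 s/h = 0.0804167 kg/s
t_res = M / Q_s = 5.28 ÷ 0.0804167 = 65.658 s
Geometry in metres: D = 27.7 mm → 0.0277 m, h = 5.44 mm → 0.00544 m; screw speed N = 158.2 rpm = 2.63667 rev/s
Shear rate: γ̇ = πDN/h = π·0.0277·2.63667/0.00544 = 42.178 s⁻¹
ΔT = η·γ̇²·t_res / (ρ·cp) = 3288 · (42.178)² · 65.658 / (1062 · 2088) = 173.195 K

value=173.2 K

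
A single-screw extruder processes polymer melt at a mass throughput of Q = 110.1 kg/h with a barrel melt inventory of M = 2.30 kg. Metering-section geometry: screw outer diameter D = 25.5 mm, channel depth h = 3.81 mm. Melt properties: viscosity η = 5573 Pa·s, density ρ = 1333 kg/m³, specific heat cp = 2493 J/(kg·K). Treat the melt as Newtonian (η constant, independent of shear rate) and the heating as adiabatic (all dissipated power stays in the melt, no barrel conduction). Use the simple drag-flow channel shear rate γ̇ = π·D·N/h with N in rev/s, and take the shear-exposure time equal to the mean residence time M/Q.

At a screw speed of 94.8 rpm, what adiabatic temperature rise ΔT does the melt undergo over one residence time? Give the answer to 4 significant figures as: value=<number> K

Convert throughput: Q = 110.1 kg/h = 110.1/3600 = 0.0305833 kg/s
t_res = M / Q_s = 2.30 ÷ 0.0305833 = 75.2044 s
D = 25.5 mm = 0.0255 m;  h = 3.81 mm = 0.00381 m;  N = 94.8 rpm / 60 = 1.58 rev/s
γ̇ = π·D·N / h = π · 0.0255 · 1.58 / 0.00381 = 33.2217 s⁻¹
Adiabatic rise: ΔT = η γ̇² t_res / (ρ cp) = 5573·(33.2217)²·75.2044 / (1333·2493) = 139.195 K

value=139.2 K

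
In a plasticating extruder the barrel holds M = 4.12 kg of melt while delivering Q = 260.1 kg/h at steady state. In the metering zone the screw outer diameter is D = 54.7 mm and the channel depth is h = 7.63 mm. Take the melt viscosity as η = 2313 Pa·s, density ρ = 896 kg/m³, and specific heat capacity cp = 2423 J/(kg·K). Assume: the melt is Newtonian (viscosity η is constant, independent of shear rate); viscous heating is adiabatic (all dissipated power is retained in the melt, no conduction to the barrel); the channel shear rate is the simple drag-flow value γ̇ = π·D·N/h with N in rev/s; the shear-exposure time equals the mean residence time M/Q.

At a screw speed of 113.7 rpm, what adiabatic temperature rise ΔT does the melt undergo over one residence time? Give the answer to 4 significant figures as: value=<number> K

value=110.7 K

Throughput in SI: Q_s = 260.1 kg/h ÷ 3600 s/h = 0.07225 kg/s
t_res = M / Q_s = 4.12 ÷ 0.07225 = 57.0242 s
Geometry in metres: D = 54.7 mm → 0.0547 m, h = 7.63 mm → 0.00763 m; screw speed N = 113.7 rpm = 1.895 rev/s
Shear rate: γ̇ = πDN/h = π·0.0547·1.895/0.00763 = 42.6798 s⁻¹
ΔT = η·γ̇²·t_res/(ρ·cp) = [2313 × 42.6798² × 57.0242] / [896 × 2423] = 110.667 K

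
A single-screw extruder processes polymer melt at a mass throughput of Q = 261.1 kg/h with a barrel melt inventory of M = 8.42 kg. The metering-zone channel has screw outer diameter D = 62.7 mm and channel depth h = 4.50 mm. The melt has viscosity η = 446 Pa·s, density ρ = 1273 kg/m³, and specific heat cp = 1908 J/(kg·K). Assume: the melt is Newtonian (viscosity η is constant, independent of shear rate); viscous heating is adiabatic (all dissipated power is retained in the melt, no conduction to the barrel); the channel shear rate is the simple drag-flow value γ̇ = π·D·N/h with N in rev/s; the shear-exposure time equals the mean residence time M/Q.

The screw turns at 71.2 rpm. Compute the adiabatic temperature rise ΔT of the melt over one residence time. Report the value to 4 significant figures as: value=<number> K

Throughput in SI: Q_s = 261.1 kg/h ÷ 3600 s/h = 0.0725278 kg/s
t_res = M / Q_s = 8.42 / 0.0725278 = 116.093 s
Geometry in metres: D = 62.7 mm → 0.0627 m, h = 4.50 mm → 0.0045 m; screw speed N = 71.2 rpm = 1.18667 rev/s
Shear rate: γ̇ = πDN/h = π·0.0627·1.18667/0.0045 = 51.9438 s⁻¹
ΔT = η·γ̇²·t_res/(ρ·cp) = [446 × 51.9438² × 116.093] / [1273 × 1908] = 57.5179 K

value=57.52 K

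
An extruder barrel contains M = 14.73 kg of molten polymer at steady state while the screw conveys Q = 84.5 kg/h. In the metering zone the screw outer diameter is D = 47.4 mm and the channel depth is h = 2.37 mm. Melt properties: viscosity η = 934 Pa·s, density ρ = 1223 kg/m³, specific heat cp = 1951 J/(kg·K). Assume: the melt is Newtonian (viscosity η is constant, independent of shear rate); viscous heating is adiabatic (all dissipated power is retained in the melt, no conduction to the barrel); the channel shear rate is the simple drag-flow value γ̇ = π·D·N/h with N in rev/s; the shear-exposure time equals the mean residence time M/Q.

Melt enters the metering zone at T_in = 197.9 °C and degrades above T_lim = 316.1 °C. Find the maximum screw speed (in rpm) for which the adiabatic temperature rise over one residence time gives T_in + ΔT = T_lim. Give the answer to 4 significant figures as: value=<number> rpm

Q_s = Q / 3600 = 84.5 / 3600 = 0.0234722 kg/s
t_res = M / Q_s = 14.73 / 0.0234722 = 627.55 s
Geometry in SI: D = 47.4 mm → 0.0474 m, h = 2.37 mm → 0.00237 m
ΔT_a = T_lim − T_in = 316.1 − 197.9 = 118.2 K
γ̇_max² = ΔT_a·ρ·cp / (η·t_res) = [118.2 × 1223 × 1951] / [934 × 627.55] = 481.178 s⁻²
γ̇_max = sqrt(481.178) = 21.9358 s⁻¹
N_max = γ̇_max h / (πD) = 21.9358·0.00237/(π·0.0474) = 0.349119 rev/s → ×60 = 20.9471 rpm

value=20.95 rpm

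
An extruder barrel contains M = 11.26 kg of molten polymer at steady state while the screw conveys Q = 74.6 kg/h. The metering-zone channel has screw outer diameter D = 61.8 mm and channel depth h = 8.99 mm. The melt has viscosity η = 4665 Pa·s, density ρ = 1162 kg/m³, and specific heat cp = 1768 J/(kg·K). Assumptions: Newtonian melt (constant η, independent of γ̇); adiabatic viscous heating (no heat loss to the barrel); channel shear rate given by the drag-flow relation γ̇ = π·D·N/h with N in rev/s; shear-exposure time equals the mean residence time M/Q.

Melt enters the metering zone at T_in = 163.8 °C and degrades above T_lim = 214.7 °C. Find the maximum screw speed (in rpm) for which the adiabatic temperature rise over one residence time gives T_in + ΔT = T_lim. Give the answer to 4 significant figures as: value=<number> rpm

value=17.84 rpm

Q_s = Q / 3600 = 74.6 / 3600 = 0.0207222 kg/s
t_res = M / Q_s = 11.26 / 0.0207222 = 543.378 s
D = 61.8 mm = 0.0618 m;  h = 8.99 mm = 0.00899 m
Allowable rise: ΔT_a = T_lim − T_in = 214.7 − 163.8 = 50.9 K
Invert ΔT = ηγ̇²t_res/(ρcp) for γ̇: γ̇_max² = ΔT_a ρ cp / (η t_res) = 50.9·1162·1768 / (4665·543.378) = 41.2527 s⁻²
γ̇_max = sqrt(41.2527) = 6.42283 s⁻¹
Solve γ̇ = πDN/h for N: N_max = γ̇_max·h/(π·D) = 6.42283 × 0.00899 / (π × 0.0618) = 0.297405 rev/s = 17.8443 rpm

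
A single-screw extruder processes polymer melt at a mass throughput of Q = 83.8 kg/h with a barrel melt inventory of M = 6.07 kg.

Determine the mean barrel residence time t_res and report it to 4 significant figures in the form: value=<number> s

value=260.8 s

Q_s = Q / 3600 = 83.8 / 3600 = 0.0232778 kg/s
t_res = M / Q_s = 6.07 / 0.0232778 = 260.764 s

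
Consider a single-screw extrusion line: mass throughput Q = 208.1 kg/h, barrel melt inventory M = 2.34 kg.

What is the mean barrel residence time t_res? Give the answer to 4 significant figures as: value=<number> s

value=40.48 s

Convert throughput: Q = 208.1 kg/h = 208.1/3600 = 0.0578056 kg/s
Mean residence time: t_res = M/Q_s = 2.34 kg / 0.0578056 kg/s = 40.4805 s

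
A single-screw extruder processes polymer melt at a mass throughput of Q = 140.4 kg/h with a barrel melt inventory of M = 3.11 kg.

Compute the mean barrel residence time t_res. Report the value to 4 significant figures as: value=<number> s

Convert throughput: Q = 140.4 kg/h = 140.4/3600 = 0.039 kg/s
t_res = M / Q_s = 3.11 ÷ 0.039 = 79.7436 s

value=79.74 s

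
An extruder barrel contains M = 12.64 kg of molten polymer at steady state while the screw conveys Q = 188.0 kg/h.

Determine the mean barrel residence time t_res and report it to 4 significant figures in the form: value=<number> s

Throughput in SI: Q_s = 188.0 kg/h ÷ 3600 s/h = 0.0522222 kg/s
t_res = M / Q_s = 12.64 ÷ 0.0522222 = 242.043 s

value=242.0 s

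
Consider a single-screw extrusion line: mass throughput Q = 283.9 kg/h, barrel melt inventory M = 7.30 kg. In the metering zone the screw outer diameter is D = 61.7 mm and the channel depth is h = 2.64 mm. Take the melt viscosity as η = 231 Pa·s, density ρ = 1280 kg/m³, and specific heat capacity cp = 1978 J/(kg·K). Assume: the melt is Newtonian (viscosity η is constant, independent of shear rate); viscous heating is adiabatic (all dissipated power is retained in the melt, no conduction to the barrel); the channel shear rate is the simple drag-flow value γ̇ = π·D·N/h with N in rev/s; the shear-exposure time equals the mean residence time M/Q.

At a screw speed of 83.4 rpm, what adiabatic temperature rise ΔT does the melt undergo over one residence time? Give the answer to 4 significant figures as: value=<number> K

value=87.97 K

Q_s = Q / 3600 = 283.9 / 3600 = 0.0788611 kg/s
t_res = M / Q_s = 7.30 ÷ 0.0788611 = 92.5678 s
D = 61.7 mm = 0.0617 m;  h = 2.64 mm = 0.00264 m;  N = 83.4 rpm / 60 = 1.39 rev/s
γ̇ = π D N / h = (π)(0.0617)(1.39) / 0.00264 = 102.058 s⁻¹
Adiabatic rise: ΔT = η γ̇² t_res / (ρ cp) = 231·(102.058)²·92.5678 / (1280·1978) = 87.9686 K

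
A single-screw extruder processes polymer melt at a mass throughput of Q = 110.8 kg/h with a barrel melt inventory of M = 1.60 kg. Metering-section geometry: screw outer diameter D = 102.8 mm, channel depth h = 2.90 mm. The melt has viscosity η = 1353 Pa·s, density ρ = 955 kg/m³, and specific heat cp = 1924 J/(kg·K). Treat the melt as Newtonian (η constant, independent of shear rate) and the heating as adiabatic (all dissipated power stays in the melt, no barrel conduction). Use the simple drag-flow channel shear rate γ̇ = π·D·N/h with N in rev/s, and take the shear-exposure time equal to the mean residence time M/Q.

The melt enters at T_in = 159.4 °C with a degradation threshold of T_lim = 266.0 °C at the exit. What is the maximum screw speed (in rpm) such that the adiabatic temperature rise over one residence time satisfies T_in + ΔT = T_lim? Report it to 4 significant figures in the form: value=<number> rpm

value=28.43 rpm

Throughput in SI: Q_s = 110.8 kg/h ÷ 3600 s/h = 0.0307778 kg/s
t_res = M / Q_s = 1.60 ÷ 0.0307778 = 51.9856 s
D = 102.8 mm = 0.1028 m;  h = 2.90 mm = 0.0029 m
ΔT_a = T_lim − T_in = 266.0 °C − 159.4 °C = 106.6 K
γ̇_max² = ΔT_a·ρ·cp/(η·t_res) = 106.6·955·1924/(1353·51.9856) = 2784.74 s⁻²
γ̇_max = sqrt(2784.74) = 52.7707 s⁻¹
N_max = γ̇_max h / (πD) = 52.7707·0.0029/(π·0.1028) = 0.473857 rev/s → ×60 = 28.4314 rpm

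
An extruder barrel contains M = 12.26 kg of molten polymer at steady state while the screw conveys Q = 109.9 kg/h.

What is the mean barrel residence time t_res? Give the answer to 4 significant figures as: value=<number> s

Convert throughput: Q = 109.9 kg/h = 109.9/3600 = 0.0305278 kg/s
t_res = M / Q_s = 12.26 ÷ 0.0305278 = 401.601 s

value=401.6 s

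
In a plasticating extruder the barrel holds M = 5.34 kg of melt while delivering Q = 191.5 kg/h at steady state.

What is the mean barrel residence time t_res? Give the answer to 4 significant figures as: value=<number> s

Throughput in SI: Q_s = 191.5 kg/h ÷ 3600 s/h = 0.0531944 kg/s
t_res = M / Q_s = 5.34 / 0.0531944 = 100.386 s

value=100.4 s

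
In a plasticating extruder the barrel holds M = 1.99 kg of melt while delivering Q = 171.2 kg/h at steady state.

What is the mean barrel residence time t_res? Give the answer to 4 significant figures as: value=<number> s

value=41.85 s

Q_s = Q / 3600 = 171.2 / 3600 = 0.0475556 kg/s
t_res = M / Q_s = 1.99 / 0.0475556 = 41.8458 s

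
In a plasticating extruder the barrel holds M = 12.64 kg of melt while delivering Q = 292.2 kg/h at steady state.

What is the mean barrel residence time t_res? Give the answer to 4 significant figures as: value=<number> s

Throughput in SI: Q_s = 292.2 kg/h ÷ 3600 s/h = 0.0811667 kg/s
t_res = M / Q_s = 12.64 / 0.0811667 = 155.729 s

value=155.7 s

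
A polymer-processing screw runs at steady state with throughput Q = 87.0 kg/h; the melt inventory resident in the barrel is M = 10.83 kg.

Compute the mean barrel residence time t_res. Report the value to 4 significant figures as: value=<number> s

Throughput in SI: Q_s = 87.0 kg/h ÷ 3600 s/h = 0.0241667 kg/s
t_res = M / Q_s = 10.83 / 0.0241667 = 448.138 s

value=448.1 s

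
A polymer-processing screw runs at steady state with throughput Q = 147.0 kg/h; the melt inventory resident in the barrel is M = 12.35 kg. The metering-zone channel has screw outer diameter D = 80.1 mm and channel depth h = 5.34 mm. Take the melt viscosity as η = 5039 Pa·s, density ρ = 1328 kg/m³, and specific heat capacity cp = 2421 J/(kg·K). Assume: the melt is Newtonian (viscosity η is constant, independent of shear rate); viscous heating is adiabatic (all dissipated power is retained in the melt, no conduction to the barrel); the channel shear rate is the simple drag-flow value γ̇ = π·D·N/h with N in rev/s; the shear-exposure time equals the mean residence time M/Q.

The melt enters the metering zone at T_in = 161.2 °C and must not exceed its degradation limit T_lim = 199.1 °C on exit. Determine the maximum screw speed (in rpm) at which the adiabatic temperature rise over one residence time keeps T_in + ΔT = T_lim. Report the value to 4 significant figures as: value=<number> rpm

Convert throughput: Q = 147.0 kg/h = 147.0/3600 = 0.0408333 kg/s
t_res = M / Q_s = 12.35 / 0.0408333 = 302.449 s
D = 80.1 mm = 0.0801 m;  h = 5.34 mm = 0.00534 m
Allowable rise: ΔT_a = T_lim − T_in = 199.1 − 161.2 = 37.9 K
γ̇_max² = ΔT_a·ρ·cp / (η·t_res) = [37.9 × 1328 × 2421] / [5039 × 302.449] = 79.9532 s⁻²
Take the square root: γ̇_max = √(79.9532) = 8.94165 s⁻¹
N_max = γ̇_max·h / (π·D) = 8.94165 · 0.00534 / (π · 0.0801) = 0.189748 rev/s = 11.3849 rpm

value=11.38 rpm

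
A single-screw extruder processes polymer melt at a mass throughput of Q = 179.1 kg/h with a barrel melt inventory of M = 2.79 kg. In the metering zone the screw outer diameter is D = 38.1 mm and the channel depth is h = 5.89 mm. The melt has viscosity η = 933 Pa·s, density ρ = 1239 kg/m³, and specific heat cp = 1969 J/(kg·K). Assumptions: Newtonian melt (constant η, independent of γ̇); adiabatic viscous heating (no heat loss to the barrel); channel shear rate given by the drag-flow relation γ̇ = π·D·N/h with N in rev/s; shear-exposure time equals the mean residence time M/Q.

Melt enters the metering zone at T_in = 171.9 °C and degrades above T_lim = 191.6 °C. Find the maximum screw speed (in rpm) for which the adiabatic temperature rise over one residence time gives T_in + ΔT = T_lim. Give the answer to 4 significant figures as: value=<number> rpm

Convert throughput: Q = 179.1 kg/h = 179.1/3600 = 0.04975 kg/s
Mean residence time: t_res = M/Q_s = 2.79 kg / 0.04975 kg/s = 56.0804 s
Geometry in SI: D = 38.1 mm → 0.0381 m, h = 5.89 mm → 0.00589 m
ΔT_a = T_lim − T_in = 191.6 − 171.9 = 19.7 K
γ̇_max² = ΔT_a·ρ·cp/(η·t_res) = 19.7·1239·1969/(933·56.0804) = 918.524 s⁻²
γ̇_max = sqrt(918.524) = 30.3072 s⁻¹
N_max = γ̇_max h / (πD) = 30.3072·0.00589/(π·0.0381) = 1.49137 rev/s → ×60 = 89.4823 rpm

value=89.48 rpm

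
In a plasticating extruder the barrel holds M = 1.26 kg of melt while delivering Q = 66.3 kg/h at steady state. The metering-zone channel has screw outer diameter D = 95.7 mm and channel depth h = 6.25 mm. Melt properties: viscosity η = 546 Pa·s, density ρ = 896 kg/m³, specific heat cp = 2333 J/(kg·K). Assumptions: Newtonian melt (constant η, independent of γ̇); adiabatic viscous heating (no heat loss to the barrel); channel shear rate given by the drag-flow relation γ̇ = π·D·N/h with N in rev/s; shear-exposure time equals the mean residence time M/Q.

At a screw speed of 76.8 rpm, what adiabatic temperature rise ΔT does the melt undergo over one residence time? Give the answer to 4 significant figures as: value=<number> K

Q_s = Q / 3600 = 66.3 / 3600 = 0.0184167 kg/s
t_res = M / Q_s = 1.26 ÷ 0.0184167 = 68.4163 s
Convert to SI: D = 0.0957 m, h = 0.00625 m, N = 76.8/60 = 1.28 rev/s
Shear rate: γ̇ = πDN/h = π·0.0957·1.28/0.00625 = 61.5732 s⁻¹
ΔT = η·γ̇²·t_res/(ρ·cp) = [546 × 61.5732² × 68.4163] / [896 × 2333] = 67.7506 K

value=67.75 K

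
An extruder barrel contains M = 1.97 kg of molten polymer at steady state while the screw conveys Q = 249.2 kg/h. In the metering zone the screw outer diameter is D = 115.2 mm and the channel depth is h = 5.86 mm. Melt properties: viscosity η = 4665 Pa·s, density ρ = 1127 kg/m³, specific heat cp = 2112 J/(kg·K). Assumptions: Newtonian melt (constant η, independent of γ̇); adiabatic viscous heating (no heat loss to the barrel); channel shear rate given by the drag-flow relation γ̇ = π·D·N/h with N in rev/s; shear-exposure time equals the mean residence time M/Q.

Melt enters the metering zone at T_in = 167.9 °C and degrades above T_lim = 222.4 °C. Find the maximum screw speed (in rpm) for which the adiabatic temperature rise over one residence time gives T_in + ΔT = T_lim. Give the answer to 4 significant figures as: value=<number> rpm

Q_s = Q / 3600 = 249.2 / 3600 = 0.0692222 kg/s
Mean residence time: t_res = M/Q_s = 1.97 kg / 0.0692222 kg/s = 28.4591 s
D = 115.2 mm = 0.1152 m;  h = 5.86 mm = 0.00586 m
ΔT_a = T_lim − T_in = 222.4 − 167.9 = 54.5 K
γ̇_max² = ΔT_a·ρ·cp/(η·t_res) = 54.5·1127·2112/(4665·28.4591) = 977.107 s⁻²
γ̇_max = √977.107 = 31.2587 s⁻¹
Solve γ̇ = πDN/h for N: N_max = γ̇_max·h/(π·D) = 31.2587 × 0.00586 / (π × 0.1152) = 0.506135 rev/s = 30.3681 rpm

value=30.37 rpm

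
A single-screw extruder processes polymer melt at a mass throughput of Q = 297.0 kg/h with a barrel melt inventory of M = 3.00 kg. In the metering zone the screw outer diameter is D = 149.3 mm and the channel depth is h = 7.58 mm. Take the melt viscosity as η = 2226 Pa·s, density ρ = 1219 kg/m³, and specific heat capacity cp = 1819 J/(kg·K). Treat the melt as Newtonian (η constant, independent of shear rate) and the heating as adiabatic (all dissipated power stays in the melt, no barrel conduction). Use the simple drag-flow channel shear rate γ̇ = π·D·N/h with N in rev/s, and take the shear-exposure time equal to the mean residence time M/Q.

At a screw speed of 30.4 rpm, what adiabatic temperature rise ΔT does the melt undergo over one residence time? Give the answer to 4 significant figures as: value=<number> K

value=35.88 K

Throughput in SI: Q_s = 297.0 kg/h ÷ 3600 s/h = 0.0825 kg/s
Mean residence time: t_res = M/Q_s = 3.00 kg / 0.0825 kg/s = 36.3636 s
Geometry in metres: D = 149.3 mm → 0.1493 m, h = 7.58 mm → 0.00758 m; screw speed N = 30.4 rpm = 0.506667 rev/s
γ̇ = π·D·N / h = π · 0.1493 · 0.506667 / 0.00758 = 31.3518 s⁻¹
ΔT = η·γ̇²·t_res/(ρ·cp) = [2226 × 31.3518² × 36.3636] / [1219 × 1819] = 35.8824 K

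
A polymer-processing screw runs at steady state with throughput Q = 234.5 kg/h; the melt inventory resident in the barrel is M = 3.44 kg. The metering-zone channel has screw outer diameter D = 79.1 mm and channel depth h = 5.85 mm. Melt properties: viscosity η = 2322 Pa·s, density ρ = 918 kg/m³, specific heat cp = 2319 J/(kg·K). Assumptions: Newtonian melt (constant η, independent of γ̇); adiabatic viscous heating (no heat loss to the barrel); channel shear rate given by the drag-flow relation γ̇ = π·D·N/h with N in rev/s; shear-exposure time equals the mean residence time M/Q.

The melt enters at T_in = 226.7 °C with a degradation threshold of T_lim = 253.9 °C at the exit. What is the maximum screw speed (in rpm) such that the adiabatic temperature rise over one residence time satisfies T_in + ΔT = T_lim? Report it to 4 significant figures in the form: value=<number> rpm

Convert throughput: Q = 234.5 kg/h = 234.5/3600 = 0.0651389 kg/s
Mean residence time: t_res = M/Q_s = 3.44 kg / 0.0651389 kg/s = 52.8102 s
Geometry in SI: D = 79.1 mm → 0.0791 m, h = 5.85 mm → 0.00585 m
Allowable rise: ΔT_a = T_lim − T_in = 253.9 − 226.7 = 27.2 K
γ̇_max² = ΔT_a·ρ·cp / (η·t_res) = [27.2 × 918 × 2319] / [2322 × 52.8102] = 472.207 s⁻²
γ̇_max = √472.207 = 21.7303 s⁻¹
N_max = γ̇_max·h / (π·D) = 21.7303 · 0.00585 / (π · 0.0791) = 0.511559 rev/s = 30.6935 rpm

value=30.69 rpm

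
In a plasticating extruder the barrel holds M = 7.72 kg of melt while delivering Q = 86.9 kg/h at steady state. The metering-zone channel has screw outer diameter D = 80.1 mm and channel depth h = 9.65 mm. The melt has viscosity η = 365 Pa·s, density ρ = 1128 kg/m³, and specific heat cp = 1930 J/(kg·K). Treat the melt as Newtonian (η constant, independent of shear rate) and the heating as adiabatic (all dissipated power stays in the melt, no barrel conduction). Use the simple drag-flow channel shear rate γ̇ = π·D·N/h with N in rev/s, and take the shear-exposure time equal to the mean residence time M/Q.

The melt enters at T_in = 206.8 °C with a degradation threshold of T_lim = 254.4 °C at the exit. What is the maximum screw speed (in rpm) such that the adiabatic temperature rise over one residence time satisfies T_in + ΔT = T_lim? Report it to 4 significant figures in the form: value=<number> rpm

Convert throughput: Q = 86.9 kg/h = 86.9/3600 = 0.0241389 kg/s
Mean residence time: t_res = M/Q_s = 7.72 kg / 0.0241389 kg/s = 319.816 s
D = 80.1 mm = 0.0801 m;  h = 9.65 mm = 0.00965 m
Allowable rise: ΔT_a = T_lim − T_in = 254.4 − 206.8 = 47.6 K
γ̇_max² = ΔT_a·ρ·cp/(η·t_res) = 47.6·1128·1930/(365·319.816) = 887.729 s⁻²
γ̇_max = √887.729 = 29.7948 s⁻¹
Solve γ̇ = πDN/h for N: N_max = γ̇_max·h/(π·D) = 29.7948 × 0.00965 / (π × 0.0801) = 1.14258 rev/s = 68.5546 rpm

value=68.55 rpm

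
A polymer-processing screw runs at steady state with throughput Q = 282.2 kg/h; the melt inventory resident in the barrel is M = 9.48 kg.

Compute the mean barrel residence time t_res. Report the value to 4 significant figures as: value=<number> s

value=120.9 s

Throughput in SI: Q_s = 282.2 kg/h ÷ 3600 s/h = 0.0783889 kg/s
Mean residence time: t_res = M/Q_s = 9.48 kg / 0.0783889 kg/s = 120.936 s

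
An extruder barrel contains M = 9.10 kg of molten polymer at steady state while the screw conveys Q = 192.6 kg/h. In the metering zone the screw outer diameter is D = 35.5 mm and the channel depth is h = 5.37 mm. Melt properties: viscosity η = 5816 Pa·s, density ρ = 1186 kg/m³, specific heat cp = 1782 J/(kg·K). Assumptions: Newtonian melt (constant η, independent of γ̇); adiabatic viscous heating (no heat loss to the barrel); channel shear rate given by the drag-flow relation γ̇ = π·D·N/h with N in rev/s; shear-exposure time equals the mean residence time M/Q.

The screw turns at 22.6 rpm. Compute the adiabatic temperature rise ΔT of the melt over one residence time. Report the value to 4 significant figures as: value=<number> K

Q_s = Q / 3600 = 192.6 / 3600 = 0.0535 kg/s
Mean residence time: t_res = M/Q_s = 9.10 kg / 0.0535 kg/s = 170.093 s
Convert to SI: D = 0.0355 m, h = 0.00537 m, N = 22.6/60 = 0.376667 rev/s
γ̇ = π·D·N / h = π · 0.0355 · 0.376667 / 0.00537 = 7.82278 s⁻¹
ΔT = η·γ̇²·t_res / (ρ·cp) = 5816 · (7.82278)² · 170.093 / (1186 · 1782) = 28.6445 K

value=28.64 K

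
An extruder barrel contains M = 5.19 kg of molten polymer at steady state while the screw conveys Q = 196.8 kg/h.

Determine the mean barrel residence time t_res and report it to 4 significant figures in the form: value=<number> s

Q_s = Q / 3600 = 196.8 / 3600 = 0.0546667 kg/s
t_res = M / Q_s = 5.19 ÷ 0.0546667 = 94.939 s

value=94.94 s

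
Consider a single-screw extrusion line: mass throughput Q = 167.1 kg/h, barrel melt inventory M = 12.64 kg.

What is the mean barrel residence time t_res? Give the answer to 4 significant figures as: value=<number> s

Q_s = Q / 3600 = 167.1 / 3600 = 0.0464167 kg/s
t_res = M / Q_s = 12.64 ÷ 0.0464167 = 272.316 s

value=272.3 s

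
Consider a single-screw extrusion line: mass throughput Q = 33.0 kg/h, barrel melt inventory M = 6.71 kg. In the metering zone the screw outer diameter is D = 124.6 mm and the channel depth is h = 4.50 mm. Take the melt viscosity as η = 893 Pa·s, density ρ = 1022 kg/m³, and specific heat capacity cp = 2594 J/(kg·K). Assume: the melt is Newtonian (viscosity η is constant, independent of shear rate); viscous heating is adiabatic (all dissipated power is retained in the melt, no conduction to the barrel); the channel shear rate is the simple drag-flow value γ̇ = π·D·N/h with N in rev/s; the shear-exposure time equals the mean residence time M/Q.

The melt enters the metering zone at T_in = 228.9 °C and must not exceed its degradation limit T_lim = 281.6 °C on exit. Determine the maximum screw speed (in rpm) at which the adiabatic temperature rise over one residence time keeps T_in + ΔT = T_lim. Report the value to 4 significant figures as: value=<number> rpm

value=10.08 rpm

Throughput in SI: Q_s = 33.0 kg/h ÷ 3600 s/h = 0.00916667 kg/s
t_res = M / Q_s = 6.71 ÷ 0.00916667 = 732 s
D = 124.6 mm = 0.1246 m;  h = 4.50 mm = 0.0045 m
ΔT_a = T_lim − T_in = 281.6 − 228.9 = 52.7 K
Invert ΔT = ηγ̇²t_res/(ρcp) for γ̇: γ̇_max² = ΔT_a ρ cp / (η t_res) = 52.7·1022·2594 / (893·732) = 213.732 s⁻²
γ̇_max = √213.732 = 14.6196 s⁻¹
N_max = γ̇_max·h / (π·D) = 14.6196 · 0.0045 / (π · 0.1246) = 0.168066 rev/s = 10.0839 rpm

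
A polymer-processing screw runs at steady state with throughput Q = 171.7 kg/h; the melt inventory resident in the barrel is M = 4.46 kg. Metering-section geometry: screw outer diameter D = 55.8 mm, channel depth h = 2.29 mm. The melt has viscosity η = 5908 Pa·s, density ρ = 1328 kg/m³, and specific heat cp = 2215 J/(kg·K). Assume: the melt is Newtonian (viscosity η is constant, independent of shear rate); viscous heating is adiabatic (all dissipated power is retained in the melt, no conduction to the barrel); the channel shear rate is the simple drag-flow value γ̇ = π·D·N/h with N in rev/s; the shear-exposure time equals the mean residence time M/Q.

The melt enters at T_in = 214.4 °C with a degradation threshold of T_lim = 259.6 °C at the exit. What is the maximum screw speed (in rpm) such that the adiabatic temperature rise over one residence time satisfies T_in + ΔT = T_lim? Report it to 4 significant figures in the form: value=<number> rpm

Throughput in SI: Q_s = 171.7 kg/h ÷ 3600 s/h = 0.0476944 kg/s
Mean residence time: t_res = M/Q_s = 4.46 kg / 0.0476944 kg/s = 93.5119 s
D = 55.8 mm = 0.0558 m;  h = 2.29 mm = 0.00229 m
ΔT_a = T_lim − T_in = 259.6 − 214.4 = 45.2 K
γ̇_max² = ΔT_a·ρ·cp / (η·t_res) = [45.2 × 1328 × 2215] / [5908 × 93.5119] = 240.659 s⁻²
γ̇_max = √240.659 = 15.5132 s⁻¹
Solve γ̇ = πDN/h for N: N_max = γ̇_max·h/(π·D) = 15.5132 × 0.00229 / (π × 0.0558) = 0.202653 rev/s = 12.1592 rpm

value=12.16 rpm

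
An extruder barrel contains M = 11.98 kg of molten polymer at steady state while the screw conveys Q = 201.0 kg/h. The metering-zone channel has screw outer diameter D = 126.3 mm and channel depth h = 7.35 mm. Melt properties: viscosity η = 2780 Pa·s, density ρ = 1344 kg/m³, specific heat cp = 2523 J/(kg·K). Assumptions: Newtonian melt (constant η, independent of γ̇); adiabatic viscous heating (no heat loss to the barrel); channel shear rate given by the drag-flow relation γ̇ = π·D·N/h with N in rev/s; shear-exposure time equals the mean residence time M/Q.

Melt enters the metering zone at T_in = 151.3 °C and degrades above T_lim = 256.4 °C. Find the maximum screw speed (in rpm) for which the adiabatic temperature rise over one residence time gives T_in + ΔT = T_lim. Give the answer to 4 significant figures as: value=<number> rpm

value=27.17 rpm

Q_s = Q / 3600 = 201.0 / 3600 = 0.0558333 kg/s
t_res = M / Q_s = 11.98 / 0.0558333 = 214.567 s
Geometry in SI: D = 126.3 mm → 0.1263 m, h = 7.35 mm → 0.00735 m
ΔT_a = T_lim − T_in = 256.4 °C − 151.3 °C = 105.1 K
γ̇_max² = ΔT_a·ρ·cp / (η·t_res) = [105.1 × 1344 × 2523] / [2780 × 214.567] = 597.463 s⁻²
γ̇_max = sqrt(597.463) = 24.4431 s⁻¹
N_max = γ̇_max h / (πD) = 24.4431·0.00735/(π·0.1263) = 0.452783 rev/s → ×60 = 27.167 rpm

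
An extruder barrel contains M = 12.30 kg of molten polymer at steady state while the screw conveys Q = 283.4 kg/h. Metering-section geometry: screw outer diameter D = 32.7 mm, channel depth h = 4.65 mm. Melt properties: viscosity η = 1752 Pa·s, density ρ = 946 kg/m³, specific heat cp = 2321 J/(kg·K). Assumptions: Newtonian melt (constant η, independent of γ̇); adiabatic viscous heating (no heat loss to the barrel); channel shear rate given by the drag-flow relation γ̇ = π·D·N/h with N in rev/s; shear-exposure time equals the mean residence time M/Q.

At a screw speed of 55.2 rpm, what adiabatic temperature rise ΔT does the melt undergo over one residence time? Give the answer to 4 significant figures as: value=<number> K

Throughput in SI: Q_s = 283.4 kg/h ÷ 3600 s/h = 0.0787222 kg/s
t_res = M / Q_s = 12.30 / 0.0787222 = 156.246 s
Geometry in metres: D = 32.7 mm → 0.0327 m, h = 4.65 mm → 0.00465 m; screw speed N = 55.2 rpm = 0.92 rev/s
Shear rate: γ̇ = πDN/h = π·0.0327·0.92/0.00465 = 20.3251 s⁻¹
ΔT = η·γ̇²·t_res/(ρ·cp) = [1752 × 20.3251² × 156.246] / [946 × 2321] = 51.504 K

value=51.50 K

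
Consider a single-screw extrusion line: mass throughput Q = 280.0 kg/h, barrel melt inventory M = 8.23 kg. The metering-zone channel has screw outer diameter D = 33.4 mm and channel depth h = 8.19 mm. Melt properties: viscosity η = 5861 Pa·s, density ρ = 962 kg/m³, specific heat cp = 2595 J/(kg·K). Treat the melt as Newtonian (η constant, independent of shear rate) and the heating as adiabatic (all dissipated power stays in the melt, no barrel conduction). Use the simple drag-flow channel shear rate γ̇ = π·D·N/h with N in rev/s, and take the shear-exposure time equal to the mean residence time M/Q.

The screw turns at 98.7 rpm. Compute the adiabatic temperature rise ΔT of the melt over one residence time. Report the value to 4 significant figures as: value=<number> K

Q_s = Q / 3600 = 280.0 / 3600 = 0.0777778 kg/s
t_res = M / Q_s = 8.23 ÷ 0.0777778 = 105.814 s
Convert to SI: D = 0.0334 m, h = 0.00819 m, N = 98.7/60 = 1.645 rev/s
Shear rate: γ̇ = πDN/h = π·0.0334·1.645/0.00819 = 21.0755 s⁻¹
ΔT = η·γ̇²·t_res / (ρ·cp) = 5861 · (21.0755)² · 105.814 / (962 · 2595) = 110.347 K

value=110.3 K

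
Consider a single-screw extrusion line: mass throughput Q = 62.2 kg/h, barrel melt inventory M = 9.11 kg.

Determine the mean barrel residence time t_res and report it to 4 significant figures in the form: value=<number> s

Throughput in SI: Q_s = 62.2 kg/h ÷ 3600 s/h = 0.0172778 kg/s
t_res = M / Q_s = 9.11 / 0.0172778 = 527.267 s

value=527.3 s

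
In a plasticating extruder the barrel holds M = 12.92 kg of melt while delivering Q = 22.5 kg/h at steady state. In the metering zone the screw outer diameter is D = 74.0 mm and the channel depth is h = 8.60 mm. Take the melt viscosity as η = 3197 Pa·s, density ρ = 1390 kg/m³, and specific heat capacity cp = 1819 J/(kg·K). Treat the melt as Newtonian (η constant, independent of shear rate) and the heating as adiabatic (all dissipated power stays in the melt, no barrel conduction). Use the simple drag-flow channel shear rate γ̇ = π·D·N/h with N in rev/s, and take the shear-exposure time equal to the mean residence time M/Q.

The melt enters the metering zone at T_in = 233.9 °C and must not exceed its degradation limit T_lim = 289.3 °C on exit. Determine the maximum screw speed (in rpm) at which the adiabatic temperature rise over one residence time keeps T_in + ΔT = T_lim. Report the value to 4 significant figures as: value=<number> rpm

Q_s = Q / 3600 = 22.5 / 3600 = 0.00625 kg/s
Mean residence time: t_res = M/Q_s = 12.92 kg / 0.00625 kg/s = 2067.2 s
Geometry in SI: D = 74.0 mm → 0.074 m, h = 8.60 mm → 0.0086 m
ΔT_a = T_lim − T_in = 289.3 − 233.9 = 55.4 K
Invert ΔT = ηγ̇²t_res/(ρcp) for γ̇: γ̇_max² = ΔT_a ρ cp / (η t_res) = 55.4·1390·1819 / (3197·2067.2) = 21.1949 s⁻²
γ̇_max = √21.1949 = 4.6038 s⁻¹
Solve γ̇ = πDN/h for N: N_max = γ̇_max·h/(π·D) = 4.6038 × 0.0086 / (π × 0.074) = 0.170307 rev/s = 10.2184 rpm

value=10.22 rpm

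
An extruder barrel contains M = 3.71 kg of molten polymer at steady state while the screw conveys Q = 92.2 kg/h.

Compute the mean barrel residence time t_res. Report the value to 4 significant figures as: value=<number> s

value=144.9 s

Q_s = Q / 3600 = 92.2 / 3600 = 0.0256111 kg/s
t_res = M / Q_s = 3.71 / 0.0256111 = 144.859 s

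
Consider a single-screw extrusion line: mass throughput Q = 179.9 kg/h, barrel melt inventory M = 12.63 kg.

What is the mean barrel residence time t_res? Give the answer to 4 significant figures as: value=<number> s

Convert throughput: Q = 179.9 kg/h = 179.9/3600 = 0.0499722 kg/s
t_res = M / Q_s = 12.63 ÷ 0.0499722 = 252.74 s

value=252.7 s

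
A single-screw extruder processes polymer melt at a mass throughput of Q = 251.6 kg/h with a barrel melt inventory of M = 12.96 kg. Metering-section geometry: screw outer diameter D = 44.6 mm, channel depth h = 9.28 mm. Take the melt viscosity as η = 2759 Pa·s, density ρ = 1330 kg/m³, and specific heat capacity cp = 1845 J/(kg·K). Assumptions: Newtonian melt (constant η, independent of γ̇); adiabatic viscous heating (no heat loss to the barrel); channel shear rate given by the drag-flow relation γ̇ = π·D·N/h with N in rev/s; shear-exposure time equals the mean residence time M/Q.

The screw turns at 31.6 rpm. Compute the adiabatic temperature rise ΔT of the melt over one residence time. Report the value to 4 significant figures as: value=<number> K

value=13.18 K

Convert throughput: Q = 251.6 kg/h = 251.6/3600 = 0.0698889 kg/s
Mean residence time: t_res = M/Q_s = 12.96 kg / 0.0698889 kg/s = 185.437 s
Geometry in metres: D = 44.6 mm → 0.0446 m, h = 9.28 mm → 0.00928 m; screw speed N = 31.6 rpm = 0.526667 rev/s
γ̇ = π D N / h = (π)(0.0446)(0.526667) / 0.00928 = 7.95193 s⁻¹
ΔT = η·γ̇²·t_res/(ρ·cp) = [2759 × 7.95193² × 185.437] / [1330 × 1845] = 13.184 K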